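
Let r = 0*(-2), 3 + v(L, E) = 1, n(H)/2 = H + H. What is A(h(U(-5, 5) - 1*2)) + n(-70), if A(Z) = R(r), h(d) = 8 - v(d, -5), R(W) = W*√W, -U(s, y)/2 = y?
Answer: -280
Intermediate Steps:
U(s, y) = -2*y
n(H) = 4*H (n(H) = 2*(H + H) = 2*(2*H) = 4*H)
v(L, E) = -2 (v(L, E) = -3 + 1 = -2)
r = 0
R(W) = W^(3/2)
h(d) = 10 (h(d) = 8 - 1*(-2) = 8 + 2 = 10)
A(Z) = 0 (A(Z) = 0^(3/2) = 0)
A(h(U(-5, 5) - 1*2)) + n(-70) = 0 + 4*(-70) = 0 - 280 = -280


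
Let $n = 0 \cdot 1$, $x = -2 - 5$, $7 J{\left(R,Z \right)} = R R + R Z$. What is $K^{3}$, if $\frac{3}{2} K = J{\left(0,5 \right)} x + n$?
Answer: $0$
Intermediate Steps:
$J{\left(R,Z \right)} = \frac{R^{2}}{7} + \frac{R Z}{7}$ ($J{\left(R,Z \right)} = \frac{R R + R Z}{7} = \frac{R^{2} + R Z}{7} = \frac{R^{2}}{7} + \frac{R Z}{7}$)
$x = -7$ ($x = -2 - 5 = -7$)
$n = 0$
$K = 0$ ($K = \frac{2 \left(\frac{1}{7} \cdot 0 \left(0 + 5\right) \left(-7\right) + 0\right)}{3} = \frac{2 \left(\frac{1}{7} \cdot 0 \cdot 5 \left(-7\right) + 0\right)}{3} = \frac{2 \left(0 \left(-7\right) + 0\right)}{3} = \frac{2 \left(0 + 0\right)}{3} = \frac{2}{3} \cdot 0 = 0$)
$K^{3} = 0^{3} = 0$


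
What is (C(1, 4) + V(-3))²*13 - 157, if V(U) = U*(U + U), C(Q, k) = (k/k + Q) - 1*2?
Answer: 4055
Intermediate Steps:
C(Q, k) = -1 + Q (C(Q, k) = (1 + Q) - 2 = -1 + Q)
V(U) = 2*U² (V(U) = U*(2*U) = 2*U²)
(C(1, 4) + V(-3))²*13 - 157 = ((-1 + 1) + 2*(-3)²)²*13 - 157 = (0 + 2*9)²*13 - 157 = (0 + 18)²*13 - 157 = 18²*13 - 157 = 324*13 - 157 = 4212 - 157 = 4055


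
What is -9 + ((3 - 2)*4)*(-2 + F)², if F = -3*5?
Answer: 1147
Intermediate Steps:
F = -15
-9 + ((3 - 2)*4)*(-2 + F)² = -9 + ((3 - 2)*4)*(-2 - 15)² = -9 + (1*4)*(-17)² = -9 + 4*289 = -9 + 1156 = 1147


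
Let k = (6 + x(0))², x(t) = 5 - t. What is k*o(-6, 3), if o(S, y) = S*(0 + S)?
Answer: 4356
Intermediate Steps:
o(S, y) = S² (o(S, y) = S*S = S²)
k = 121 (k = (6 + (5 - 1*0))² = (6 + (5 + 0))² = (6 + 5)² = 11² = 121)
k*o(-6, 3) = 121*(-6)² = 121*36 = 4356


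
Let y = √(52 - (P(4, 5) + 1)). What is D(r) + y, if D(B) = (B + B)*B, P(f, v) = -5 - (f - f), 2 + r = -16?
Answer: 648 + 2*√14 ≈ 655.48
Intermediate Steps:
r = -18 (r = -2 - 16 = -18)
P(f, v) = -5 (P(f, v) = -5 - 1*0 = -5 + 0 = -5)
y = 2*√14 (y = √(52 - (-5 + 1)) = √(52 - 1*(-4)) = √(52 + 4) = √56 = 2*√14 ≈ 7.4833)
D(B) = 2*B² (D(B) = (2*B)*B = 2*B²)
D(r) + y = 2*(-18)² + 2*√14 = 2*324 + 2*√14 = 648 + 2*√14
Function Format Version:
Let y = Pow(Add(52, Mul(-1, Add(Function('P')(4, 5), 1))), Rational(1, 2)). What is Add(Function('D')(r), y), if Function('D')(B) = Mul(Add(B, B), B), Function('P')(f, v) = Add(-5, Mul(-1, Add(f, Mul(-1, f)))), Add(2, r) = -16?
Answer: Add(648, Mul(2, Pow(14, Rational(1, 2)))) ≈ 655.48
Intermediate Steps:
r = -18 (r = Add(-2, -16) = -18)
Function('P')(f, v) = -5 (Function('P')(f, v) = Add(-5, Mul(-1, 0)) = Add(-5, 0) = -5)
y = Mul(2, Pow(14, Rational(1, 2))) (y = Pow(Add(52, Mul(-1, Add(-5, 1))), Rational(1, 2)) = Pow(Add(52, Mul(-1, -4)), Rational(1, 2)) = Pow(Add(52, 4), Rational(1, 2)) = Pow(56, Rational(1, 2)) = Mul(2, Pow(14, Rational(1, 2))) ≈ 7.4833)
Function('D')(B) = Mul(2, Pow(B, 2)) (Function('D')(B) = Mul(Mul(2, B), B) = Mul(2, Pow(B, 2)))
Add(Function('D')(r), y) = Add(Mul(2, Pow(-18, 2)), Mul(2, Pow(14, Rational(1, 2)))) = Add(Mul(2, 324), Mul(2, Pow(14, Rational(1, 2)))) = Add(648, Mul(2, Pow(14, Rational(1, 2))))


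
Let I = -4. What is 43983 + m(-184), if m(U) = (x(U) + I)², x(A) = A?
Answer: 79327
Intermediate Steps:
m(U) = (-4 + U)² (m(U) = (U - 4)² = (-4 + U)²)
43983 + m(-184) = 43983 + (-4 - 184)² = 43983 + (-188)² = 43983 + 35344 = 79327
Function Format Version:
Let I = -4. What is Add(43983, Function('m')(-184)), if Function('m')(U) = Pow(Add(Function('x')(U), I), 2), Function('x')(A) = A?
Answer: 79327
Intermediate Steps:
Function('m')(U) = Pow(Add(-4, U), 2) (Function('m')(U) = Pow(Add(U, -4), 2) = Pow(Add(-4, U), 2))
Add(43983, Function('m')(-184)) = Add(43983, Pow(Add(-4, -184), 2)) = Add(43983, Pow(-188, 2)) = Add(43983, 35344) = 79327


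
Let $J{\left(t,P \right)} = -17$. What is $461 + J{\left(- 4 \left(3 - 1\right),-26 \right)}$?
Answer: $444$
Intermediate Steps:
$461 + J{\left(- 4 \left(3 - 1\right),-26 \right)} = 461 - 17 = 444$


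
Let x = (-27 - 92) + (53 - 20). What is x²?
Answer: 7396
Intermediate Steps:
x = -86 (x = -119 + 33 = -86)
x² = (-86)² = 7396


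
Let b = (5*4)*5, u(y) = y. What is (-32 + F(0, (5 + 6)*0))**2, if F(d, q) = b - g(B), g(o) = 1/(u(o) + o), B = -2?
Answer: 74529/16 ≈ 4658.1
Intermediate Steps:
b = 100 (b = 20*5 = 100)
g(o) = 1/(2*o) (g(o) = 1/(o + o) = 1/(2*o))
F(d, q) = 401/4 (F(d, q) = 100 - 1/(2*(-2)) = 100 - (-1)/(2*2) = 100 - 1*(-1/4) = 100 + 1/4 = 401/4)
(-32 + F(0, (5 + 6)*0))**2 = (-32 + 401/4)**2 = (273/4)**2 = 74529/16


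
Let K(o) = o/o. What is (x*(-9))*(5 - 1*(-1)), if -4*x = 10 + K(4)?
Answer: 297/2 ≈ 148.50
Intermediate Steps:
K(o) = 1
x = -11/4 (x = -(10 + 1)/4 = -1/4*11 = -11/4 ≈ -2.7500)
(x*(-9))*(5 - 1*(-1)) = (-11/4*(-9))*(5 - 1*(-1)) = 99*(5 + 1)/4 = (99/4)*6 = 297/2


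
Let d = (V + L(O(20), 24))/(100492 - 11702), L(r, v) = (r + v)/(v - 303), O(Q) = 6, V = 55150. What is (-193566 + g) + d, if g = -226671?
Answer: -347008929145/825747 ≈ -4.2024e+5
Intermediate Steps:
L(r, v) = (r + v)/(-303 + v)
d = 512894/825747 (d = (55150 + (6 + 24)/(-303 + 24))/(100492 - 11702) = (55150 + 30/(-279))/88790 = (55150 - 1/279*30)*(1/88790) = (55150 - 10/93)*(1/88790) = (5128940/93)*(1/88790) = 512894/825747 ≈ 0.62113)
(-193566 + g) + d = (-193566 - 226671) + 512894/825747 = -420237 + 512894/825747 = -347008929145/825747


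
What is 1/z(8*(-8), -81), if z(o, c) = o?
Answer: -1/64 ≈ -0.015625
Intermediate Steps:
1/z(8*(-8), -81) = 1/(8*(-8)) = 1/(-64) = -1/64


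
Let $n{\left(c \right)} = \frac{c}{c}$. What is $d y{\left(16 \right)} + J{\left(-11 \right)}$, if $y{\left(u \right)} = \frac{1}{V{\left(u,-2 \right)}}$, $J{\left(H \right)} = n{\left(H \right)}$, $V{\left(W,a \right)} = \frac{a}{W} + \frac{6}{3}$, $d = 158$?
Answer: $\frac{1279}{15} \approx 85.267$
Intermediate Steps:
$V{\left(W,a \right)} = 2 + \frac{a}{W}$ ($V{\left(W,a \right)} = \frac{a}{W} + 6 \cdot \frac{1}{3} = \frac{a}{W} + 2 = 2 + \frac{a}{W}$)
$n{\left(c \right)} = 1$
$J{\left(H \right)} = 1$
$y{\left(u \right)} = \frac{1}{2 - \frac{2}{u}}$
$d y{\left(16 \right)} + J{\left(-11 \right)} = 158 \cdot \frac{1}{2} \cdot 16 \frac{1}{-1 + 16} + 1 = 158 \cdot \frac{1}{2} \cdot 16 \cdot \frac{1}{15} + 1 = 158 \cdot \frac{8}{15} + 1 = \frac{1264}{15} + 1 = \frac{1279}{15}$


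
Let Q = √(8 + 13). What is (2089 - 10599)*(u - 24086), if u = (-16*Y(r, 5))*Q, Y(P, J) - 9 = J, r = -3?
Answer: 204971860 + 1906240*√21 ≈ 2.1371e+8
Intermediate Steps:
Y(P, J) = 9 + J
Q = √21 ≈ 4.5826
u = -224*√21 (u = (-16*(9 + 5))*√21 = (-16*14)*√21 = -224*√21 ≈ -1026.5)
(2089 - 10599)*(u - 24086) = (2089 - 10599)*(-224*√21 - 24086) = -8510*(-24086 - 224*√21) = 204971860 + 1906240*√21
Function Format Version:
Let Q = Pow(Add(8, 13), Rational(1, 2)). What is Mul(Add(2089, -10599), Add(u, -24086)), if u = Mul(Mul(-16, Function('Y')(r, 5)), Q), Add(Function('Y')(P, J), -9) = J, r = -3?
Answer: Add(204971860, Mul(1906240, Pow(21, Rational(1, 2)))) ≈ 2.1371e+8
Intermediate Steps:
Function('Y')(P, J) = Add(9, J)
Q = Pow(21, Rational(1, 2)) ≈ 4.5826
u = Mul(-224, Pow(21, Rational(1, 2))) (u = Mul(Mul(-16, Add(9, 5)), Pow(21, Rational(1, 2))) = Mul(Mul(-16, 14), Pow(21, Rational(1, 2))) = Mul(-224, Pow(21, Rational(1, 2))) ≈ -1026.5)
Mul(Add(2089, -10599), Add(u, -24086)) = Mul(Add(2089, -10599), Add(Mul(-224, Pow(21, Rational(1, 2))), -24086)) = Mul(-8510, Add(-24086, Mul(-224, Pow(21, Rational(1, 2))))) = Add(204971860, Mul(1906240, Pow(21, Rational(1, 2))))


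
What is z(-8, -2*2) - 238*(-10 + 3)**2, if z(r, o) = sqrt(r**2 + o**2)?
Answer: -11662 + 4*sqrt(5) ≈ -11653.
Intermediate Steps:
z(r, o) = sqrt(o**2 + r**2)
z(-8, -2*2) - 238*(-10 + 3)**2 = sqrt((-2*2)**2 + (-8)**2) - 238*(-10 + 3)**2 = sqrt((-4)**2 + 64) - 238*(-7)**2 = sqrt(16 + 64) - 238*49 = sqrt(80) - 11662 = 4*sqrt(5) - 11662 = -11662 + 4*sqrt(5)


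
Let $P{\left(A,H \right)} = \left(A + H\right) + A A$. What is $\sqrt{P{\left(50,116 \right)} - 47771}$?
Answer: $i \sqrt{45105} \approx 212.38 i$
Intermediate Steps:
$P{\left(A,H \right)} = A + H + A^{2}$ ($P{\left(A,H \right)} = \left(A + H\right) + A^{2} = A + H + A^{2}$)
$\sqrt{P{\left(50,116 \right)} - 47771} = \sqrt{\left(50 + 116 + 50^{2}\right) - 47771} = \sqrt{\left(50 + 116 + 2500\right) - 47771} = \sqrt{2666 - 47771} = \sqrt{-45105} = i \sqrt{45105}$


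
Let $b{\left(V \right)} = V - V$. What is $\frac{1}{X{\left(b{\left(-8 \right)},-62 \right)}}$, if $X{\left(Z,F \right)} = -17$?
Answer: $- \frac{1}{17} \approx -0.058824$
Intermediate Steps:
$b{\left(V \right)} = 0$
$\frac{1}{X{\left(b{\left(-8 \right)},-62 \right)}} = \frac{1}{-17} = - \frac{1}{17}$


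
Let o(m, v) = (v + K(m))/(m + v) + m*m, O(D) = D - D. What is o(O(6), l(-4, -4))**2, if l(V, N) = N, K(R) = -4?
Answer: 4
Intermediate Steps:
O(D) = 0
o(m, v) = m**2 + (-4 + v)/(m + v) (o(m, v) = (v - 4)/(m + v) + m*m = (-4 + v)/(m + v) + m**2 = m**2 + (-4 + v)/(m + v))
o(O(6), l(-4, -4))**2 = ((-4 - 4 + 0**3 - 4*0**2)/(0 - 4))**2 = ((-4 - 4 + 0 - 4*0)/(-4))**2 = (-(-4 - 4 + 0 + 0)/4)**2 = (-1/4*(-8))**2 = 2**2 = 4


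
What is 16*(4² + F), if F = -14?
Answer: 32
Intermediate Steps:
16*(4² + F) = 16*(4² - 14) = 16*(16 - 14) = 16*2 = 32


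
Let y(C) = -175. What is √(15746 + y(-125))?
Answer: √15571 ≈ 124.78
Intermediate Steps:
√(15746 + y(-125)) = √(15746 - 175) = √15571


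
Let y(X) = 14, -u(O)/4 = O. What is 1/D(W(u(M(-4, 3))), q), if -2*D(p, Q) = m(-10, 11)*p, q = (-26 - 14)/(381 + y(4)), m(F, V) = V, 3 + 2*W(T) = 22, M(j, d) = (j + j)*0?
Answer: -4/209 ≈ -0.019139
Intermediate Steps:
M(j, d) = 0 (M(j, d) = (2*j)*0 = 0)
u(O) = -4*O
W(T) = 19/2 (W(T) = -3/2 + (1/2)*22 = -3/2 + 11 = 19/2)
q = -8/79 (q = (-26 - 14)/(381 + 14) = -40/395 = -40*1/395 = -8/79 ≈ -0.10127)
D(p, Q) = -11*p/2
1/D(W(u(M(-4, 3))), q) = 1/(-11/2*19/2) = 1/(-209/4) = -4/209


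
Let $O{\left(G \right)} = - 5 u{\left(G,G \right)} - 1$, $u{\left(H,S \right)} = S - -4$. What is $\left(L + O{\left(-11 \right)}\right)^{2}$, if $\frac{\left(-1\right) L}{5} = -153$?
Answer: $638401$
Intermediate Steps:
$L = 765$ ($L = \left(-5\right) \left(-153\right) = 765$)
$u{\left(H,S \right)} = 4 + S$ ($u{\left(H,S \right)} = S + 4 = 4 + S$)
$O{\left(G \right)} = -21 - 5 G$ ($O{\left(G \right)} = - 5 \left(4 + G\right) - 1 = \left(-20 - 5 G\right) - 1 = -21 - 5 G$)
$\left(L + O{\left(-11 \right)}\right)^{2} = \left(765 - -34\right)^{2} = \left(765 + \left(-21 + 55\right)\right)^{2} = \left(765 + 34\right)^{2} = 799^{2} = 638401$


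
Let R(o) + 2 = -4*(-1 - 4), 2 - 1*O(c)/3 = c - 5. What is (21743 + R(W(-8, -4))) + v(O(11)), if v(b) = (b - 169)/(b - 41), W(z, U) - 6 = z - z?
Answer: 1153514/53 ≈ 21764.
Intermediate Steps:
W(z, U) = 6 (W(z, U) = 6 + (z - z) = 6 + 0 = 6)
O(c) = 21 - 3*c (O(c) = 6 - 3*(c - 5) = 6 - 3*(-5 + c) = 6 + (15 - 3*c) = 21 - 3*c)
v(b) = (-169 + b)/(-41 + b)
R(o) = 18 (R(o) = -2 - 4*(-1 - 4) = -2 - 4*(-5) = -2 + 20 = 18)
(21743 + R(W(-8, -4))) + v(O(11)) = (21743 + 18) + (-169 + (21 - 3*11))/(-41 + (21 - 3*11)) = 21761 + (-169 + (21 - 33))/(-41 + (21 - 33)) = 21761 + (-169 - 12)/(-41 - 12) = 21761 - 181/(-53) = 21761 - 1/53*(-181) = 21761 + 181/53 = 1153514/53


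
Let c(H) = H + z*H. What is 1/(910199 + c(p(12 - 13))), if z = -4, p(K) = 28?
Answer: 1/910115 ≈ 1.0988e-6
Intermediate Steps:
c(H) = -3*H (c(H) = H - 4*H = -3*H)
1/(910199 + c(p(12 - 13))) = 1/(910199 - 3*28) = 1/(910199 - 84) = 1/910115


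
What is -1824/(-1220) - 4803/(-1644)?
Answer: 738193/167140 ≈ 4.4166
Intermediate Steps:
-1824/(-1220) - 4803/(-1644) = -1824*(-1/1220) - 4803*(-1/1644) = 456/305 + 1601/548 = 738193/167140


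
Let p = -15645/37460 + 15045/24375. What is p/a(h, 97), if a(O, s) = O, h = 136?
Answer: 2429851/1655732000 ≈ 0.0014675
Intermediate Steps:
p = 2429851/12174500 (p = -15645*1/37460 + 15045*(1/24375) = -3129/7492 + 1003/1625 = 2429851/12174500 ≈ 0.19959)
p/a(h, 97) = (2429851/12174500)/136 = (2429851/12174500)*(1/136) = 2429851/1655732000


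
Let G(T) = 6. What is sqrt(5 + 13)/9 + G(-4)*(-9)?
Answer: -54 + sqrt(2)/3 ≈ -53.529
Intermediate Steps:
sqrt(5 + 13)/9 + G(-4)*(-9) = sqrt(5 + 13)/9 + 6*(-9) = sqrt(18)*(1/9) - 54 = (3*sqrt(2))*(1/9) - 54 = sqrt(2)/3 - 54 = -54 + sqrt(2)/3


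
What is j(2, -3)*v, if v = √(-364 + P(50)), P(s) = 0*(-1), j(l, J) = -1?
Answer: -2*I*√91 ≈ -19.079*I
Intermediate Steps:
P(s) = 0
v = 2*I*√91 (v = √(-364 + 0) = √(-364) = 2*I*√91 ≈ 19.079*I)
j(2, -3)*v = -2*I*√91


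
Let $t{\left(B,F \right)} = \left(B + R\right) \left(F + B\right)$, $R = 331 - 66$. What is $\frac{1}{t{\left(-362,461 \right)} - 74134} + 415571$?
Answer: $\frac{34798668826}{83737} \approx 4.1557 \cdot 10^{5}$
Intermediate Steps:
$R = 265$ ($R = 331 - 66 = 265$)
$t{\left(B,F \right)} = \left(265 + B\right) \left(B + F\right)$ ($t{\left(B,F \right)} = \left(B + 265\right) \left(F + B\right) = \left(265 + B\right) \left(B + F\right)$)
$\frac{1}{t{\left(-362,461 \right)} - 74134} + 415571 = \frac{1}{\left(\left(-362\right)^{2} + 265 \left(-362\right) + 265 \cdot 461 - 166882\right) - 74134} + 415571 = \frac{1}{\left(131044 - 95930 + 122165 - 166882\right) - 74134} + 415571 = \frac{1}{-9603 - 74134} + 415571 = \frac{1}{-83737} + 415571 = - \frac{1}{83737} + 415571 = \frac{34798668826}{83737}$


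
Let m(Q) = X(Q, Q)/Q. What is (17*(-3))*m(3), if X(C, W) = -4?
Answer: 68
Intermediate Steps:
m(Q) = -4/Q
(17*(-3))*m(3) = (17*(-3))*(-4/3) = -(-204)/3 = -51*(-4/3) = 68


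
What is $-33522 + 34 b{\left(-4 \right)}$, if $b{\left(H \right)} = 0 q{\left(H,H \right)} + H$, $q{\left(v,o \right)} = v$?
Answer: $-33658$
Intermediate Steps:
$b{\left(H \right)} = H$ ($b{\left(H \right)} = 0 H + H = 0 + H = H$)
$-33522 + 34 b{\left(-4 \right)} = -33522 + 34 \left(-4\right) = -33522 - 136 = -33658$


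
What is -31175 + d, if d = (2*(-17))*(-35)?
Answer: -29985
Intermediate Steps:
d = 1190 (d = -34*(-35) = 1190)
-31175 + d = -31175 + 1190 = -29985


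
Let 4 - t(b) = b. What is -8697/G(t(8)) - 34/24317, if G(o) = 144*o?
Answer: 70488455/4668864 ≈ 15.098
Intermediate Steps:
t(b) = 4 - b
-8697/G(t(8)) - 34/24317 = -8697*1/(144*(4 - 1*8)) - 34/24317 = -8697*1/(144*(4 - 8)) - 34*1/24317 = -8697/(144*(-4)) - 34/24317 = -8697/(-576) - 34/24317 = -8697*(-1/576) - 34/24317 = 2899/192 - 34/24317 = 70488455/4668864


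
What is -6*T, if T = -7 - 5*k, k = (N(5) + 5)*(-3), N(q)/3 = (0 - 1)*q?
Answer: 942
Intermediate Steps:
N(q) = -3*q (N(q) = 3*((0 - 1)*q) = 3*(-q) = -3*q)
k = 30 (k = (-3*5 + 5)*(-3) = (-15 + 5)*(-3) = -10*(-3) = 30)
T = -157 (T = -7 - 5*30 = -7 - 150 = -157)
-6*T = -6*(-157) = 942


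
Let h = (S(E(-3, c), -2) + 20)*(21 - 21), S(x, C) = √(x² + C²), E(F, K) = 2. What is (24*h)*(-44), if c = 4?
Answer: 0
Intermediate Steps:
S(x, C) = √(C² + x²)
h = 0 (h = (√((-2)² + 2²) + 20)*(21 - 21) = (√(4 + 4) + 20)*0 = (√8 + 20)*0 = (2*√2 + 20)*0 = (20 + 2*√2)*0 = 0)
(24*h)*(-44) = (24*0)*(-44) = 0*(-44) = 0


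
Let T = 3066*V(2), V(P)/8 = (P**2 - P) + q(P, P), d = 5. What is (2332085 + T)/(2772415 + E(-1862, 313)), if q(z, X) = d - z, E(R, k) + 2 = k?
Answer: 2454725/2772726 ≈ 0.88531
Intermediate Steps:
E(R, k) = -2 + k
q(z, X) = 5 - z
V(P) = 40 - 16*P + 8*P**2 (V(P) = 8*((P**2 - P) + (5 - P)) = 8*(5 + P**2 - 2*P) = 40 - 16*P + 8*P**2)
T = 122640 (T = 3066*(40 - 16*2 + 8*2**2) = 3066*(40 - 32 + 8*4) = 3066*(40 - 32 + 32) = 3066*40 = 122640)
(2332085 + T)/(2772415 + E(-1862, 313)) = (2332085 + 122640)/(2772415 + (-2 + 313)) = 2454725/(2772415 + 311) = 2454725/2772726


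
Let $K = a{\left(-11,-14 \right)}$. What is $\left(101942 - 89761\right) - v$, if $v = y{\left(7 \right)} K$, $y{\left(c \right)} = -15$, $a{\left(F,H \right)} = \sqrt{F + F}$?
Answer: $12181 + 15 i \sqrt{22} \approx 12181.0 + 70.356 i$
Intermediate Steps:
$a{\left(F,H \right)} = \sqrt{2} \sqrt{F}$ ($a{\left(F,H \right)} = \sqrt{2 F} = \sqrt{2} \sqrt{F}$)
$K = i \sqrt{22}$ ($K = \sqrt{2} \sqrt{-11} = \sqrt{2} i \sqrt{11} = i \sqrt{22} \approx 4.6904 i$)
$v = - 15 i \sqrt{22} \approx - 70.356 i$
$\left(101942 - 89761\right) - v = \left(101942 - 89761\right) - - 15 i \sqrt{22} = 12181 + 15 i \sqrt{22}$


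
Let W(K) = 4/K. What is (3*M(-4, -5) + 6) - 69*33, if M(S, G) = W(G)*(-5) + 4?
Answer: -2247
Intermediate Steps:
M(S, G) = 4 - 20/G (M(S, G) = (4/G)*(-5) + 4 = -20/G + 4 = 4 - 20/G)
(3*M(-4, -5) + 6) - 69*33 = (3*(4 - 20/(-5)) + 6) - 69*33 = (3*(4 - 20*(-1/5)) + 6) - 2277 = (3*(4 + 4) + 6) - 2277 = (3*8 + 6) - 2277 = (24 + 6) - 2277 = 30 - 2277 = -2247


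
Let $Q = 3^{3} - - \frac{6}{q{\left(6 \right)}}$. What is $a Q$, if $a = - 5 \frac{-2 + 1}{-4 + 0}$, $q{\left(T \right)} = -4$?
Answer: $- \frac{255}{8} \approx -31.875$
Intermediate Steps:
$a = - \frac{5}{4}$ ($a = - 5 \left(- \frac{1}{-4}\right) = - 5 \left(\left(-1\right) \left(- \frac{1}{4}\right)\right) = \left(-5\right) \frac{1}{4} = - \frac{5}{4} \approx -1.25$)
$Q = \frac{51}{2}$ ($Q = 3^{3} - - \frac{6}{-4} = 27 - \left(-6\right) \left(- \frac{1}{4}\right) = 27 - \frac{3}{2} = \frac{51}{2} \approx 25.5$)
$a Q = \left(- \frac{5}{4}\right) \frac{51}{2} = - \frac{255}{8}$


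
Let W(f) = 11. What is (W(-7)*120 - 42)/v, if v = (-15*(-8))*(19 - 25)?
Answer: -71/40 ≈ -1.7750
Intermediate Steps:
v = -720 (v = 120*(-6) = -720)
(W(-7)*120 - 42)/v = (11*120 - 42)/(-720) = (1320 - 42)*(-1/720) = 1278*(-1/720) = -71/40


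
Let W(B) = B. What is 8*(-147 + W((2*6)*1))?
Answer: -1080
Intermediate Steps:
8*(-147 + W((2*6)*1)) = 8*(-147 + (2*6)*1) = 8*(-147 + 12*1) = 8*(-147 + 12) = 8*(-135) = -1080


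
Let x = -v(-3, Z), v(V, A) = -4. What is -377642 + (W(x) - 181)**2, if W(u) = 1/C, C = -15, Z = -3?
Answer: -77592794/225 ≈ -3.4486e+5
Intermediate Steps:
x = 4 (x = -1*(-4) = 4)
W(u) = -1/15 (W(u) = 1/(-15) = -1/15)
-377642 + (W(x) - 181)**2 = -377642 + (-1/15 - 181)**2 = -377642 + (-2716/15)**2 = -377642 + 7376656/225 = -77592794/225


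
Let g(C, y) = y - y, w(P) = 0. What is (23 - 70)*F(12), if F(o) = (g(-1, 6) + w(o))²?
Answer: 0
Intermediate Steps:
g(C, y) = 0
F(o) = 0 (F(o) = (0 + 0)² = 0² = 0)
(23 - 70)*F(12) = (23 - 70)*0 = -47*0 = 0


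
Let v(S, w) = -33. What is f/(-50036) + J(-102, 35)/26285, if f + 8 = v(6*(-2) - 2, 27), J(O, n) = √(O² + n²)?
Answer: 41/50036 + √11629/26285 ≈ 0.0049220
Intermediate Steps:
f = -41 (f = -8 - 33 = -41)
f/(-50036) + J(-102, 35)/26285 = -41/(-50036) + √((-102)² + 35²)/26285 = -41*(-1/50036) + √(10404 + 1225)*(1/26285) = 41/50036 + √11629*(1/26285) = 41/50036 + √11629/26285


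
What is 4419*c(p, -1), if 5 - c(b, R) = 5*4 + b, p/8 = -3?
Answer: 39771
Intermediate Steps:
p = -24 (p = 8*(-3) = -24)
c(b, R) = -15 - b (c(b, R) = 5 - (5*4 + b) = 5 - (20 + b) = 5 + (-20 - b) = -15 - b)
4419*c(p, -1) = 4419*(-15 - 1*(-24)) = 4419*(-15 + 24) = 4419*9 = 39771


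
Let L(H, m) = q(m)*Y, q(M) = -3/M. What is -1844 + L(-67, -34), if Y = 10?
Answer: -31333/17 ≈ -1843.1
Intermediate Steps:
L(H, m) = -30/m (L(H, m) = -3/m*10 = -30/m)
-1844 + L(-67, -34) = -1844 - 30/(-34) = -1844 - 30*(-1/34) = -1844 + 15/17 = -31333/17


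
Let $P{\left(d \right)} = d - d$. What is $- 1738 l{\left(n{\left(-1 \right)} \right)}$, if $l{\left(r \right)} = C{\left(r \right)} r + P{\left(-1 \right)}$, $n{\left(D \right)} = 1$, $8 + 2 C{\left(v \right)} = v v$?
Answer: $6083$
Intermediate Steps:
$P{\left(d \right)} = 0$
$C{\left(v \right)} = -4 + \frac{v^{2}}{2}$ ($C{\left(v \right)} = -4 + \frac{v v}{2} = -4 + \frac{v^{2}}{2}$)
$l{\left(r \right)} = r \left(-4 + \frac{r^{2}}{2}\right)$ ($l{\left(r \right)} = \left(-4 + \frac{r^{2}}{2}\right) r + 0 = r \left(-4 + \frac{r^{2}}{2}\right) + 0 = r \left(-4 + \frac{r^{2}}{2}\right)$)
$- 1738 l{\left(n{\left(-1 \right)} \right)} = - 1738 \cdot \frac{1}{2} \cdot 1 \left(-8 + 1^{2}\right) = - 1738 \cdot \frac{1}{2} \cdot 1 \left(-8 + 1\right) = - 1738 \cdot \frac{1}{2} \cdot 1 \left(-7\right) = \left(-1738\right) \left(- \frac{7}{2}\right) = 6083$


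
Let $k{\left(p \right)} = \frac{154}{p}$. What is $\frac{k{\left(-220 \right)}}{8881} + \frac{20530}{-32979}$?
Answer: $- \frac{1823500153}{2928864990} \approx -0.6226$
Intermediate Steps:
$\frac{k{\left(-220 \right)}}{8881} + \frac{20530}{-32979} = \frac{154 \frac{1}{-220}}{8881} + \frac{20530}{-32979} = 154 \left(- \frac{1}{220}\right) \frac{1}{8881} + 20530 \left(- \frac{1}{32979}\right) = \left(- \frac{7}{10}\right) \frac{1}{8881} - \frac{20530}{32979} = - \frac{7}{88810} - \frac{20530}{32979} = - \frac{1823500153}{2928864990}$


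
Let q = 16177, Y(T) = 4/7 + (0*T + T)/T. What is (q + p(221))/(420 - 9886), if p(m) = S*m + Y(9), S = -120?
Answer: 36195/33131 ≈ 1.0925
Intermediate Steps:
Y(T) = 11/7 (Y(T) = 4*(⅐) + (0 + T)/T = 4/7 + T/T = 4/7 + 1 = 11/7)
p(m) = 11/7 - 120*m (p(m) = -120*m + 11/7 = 11/7 - 120*m)
(q + p(221))/(420 - 9886) = (16177 + (11/7 - 120*221))/(420 - 9886) = (16177 + (11/7 - 26520))/(-9466) = (16177 - 185629/7)*(-1/9466) = -72390/7*(-1/9466) = 36195/33131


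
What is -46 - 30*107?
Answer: -3256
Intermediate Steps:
-46 - 30*107 = -46 - 3210 = -3256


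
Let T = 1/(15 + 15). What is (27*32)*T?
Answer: 144/5 ≈ 28.800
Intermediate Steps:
T = 1/30 ≈ 0.033333
(27*32)*T = (27*32)*(1/30) = 864*(1/30) = 144/5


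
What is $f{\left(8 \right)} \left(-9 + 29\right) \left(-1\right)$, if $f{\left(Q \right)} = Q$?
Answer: $-160$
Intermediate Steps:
$f{\left(8 \right)} \left(-9 + 29\right) \left(-1\right) = 8 \left(-9 + 29\right) \left(-1\right) = 8 \cdot 20 \left(-1\right) = 160 \left(-1\right) = -160$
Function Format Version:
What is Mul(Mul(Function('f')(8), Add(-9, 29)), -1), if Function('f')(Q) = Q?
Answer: -160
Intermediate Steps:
Mul(Mul(Function('f')(8), Add(-9, 29)), -1) = Mul(Mul(8, Add(-9, 29)), -1) = Mul(Mul(8, 20), -1) = Mul(160, -1) = -160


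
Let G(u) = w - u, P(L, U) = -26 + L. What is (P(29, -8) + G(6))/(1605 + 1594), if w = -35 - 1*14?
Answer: -52/3199 ≈ -0.016255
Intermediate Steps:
w = -49 (w = -35 - 14 = -49)
G(u) = -49 - u
(P(29, -8) + G(6))/(1605 + 1594) = ((-26 + 29) + (-49 - 1*6))/(1605 + 1594) = (3 + (-49 - 6))/3199 = (3 - 55)*(1/3199) = -52*1/3199 = -52/3199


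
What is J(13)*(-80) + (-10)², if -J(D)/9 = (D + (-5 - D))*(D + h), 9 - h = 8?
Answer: -50300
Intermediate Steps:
h = 1 (h = 9 - 1*8 = 9 - 8 = 1)
J(D) = 45 + 45*D (J(D) = -9*(D + (-5 - D))*(D + 1) = -(-45)*(1 + D) = -9*(-5 - 5*D) = 45 + 45*D)
J(13)*(-80) + (-10)² = (45 + 45*13)*(-80) + (-10)² = (45 + 585)*(-80) + 100 = 630*(-80) + 100 = -50400 + 100 = -50300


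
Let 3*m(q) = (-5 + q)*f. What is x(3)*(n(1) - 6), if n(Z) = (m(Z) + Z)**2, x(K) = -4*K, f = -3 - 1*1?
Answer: -1228/3 ≈ -409.33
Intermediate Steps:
f = -4 (f = -3 - 1 = -4)
m(q) = 20/3 - 4*q/3 (m(q) = ((-5 + q)*(-4))/3 = (20 - 4*q)/3 = 20/3 - 4*q/3)
n(Z) = (20/3 - Z/3)**2 (n(Z) = ((20/3 - 4*Z/3) + Z)**2 = (20/3 - Z/3)**2)
x(3)*(n(1) - 6) = (-4*3)*((20 - 1*1)**2/9 - 6) = -12*((20 - 1)**2/9 - 6) = -12*((1/9)*19**2 - 6) = -12*((1/9)*361 - 6) = -12*(361/9 - 6) = -12*307/9 = -1228/3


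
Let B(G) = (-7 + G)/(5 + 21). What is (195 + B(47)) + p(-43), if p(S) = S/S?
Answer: 2568/13 ≈ 197.54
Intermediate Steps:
p(S) = 1
B(G) = -7/26 + G/26 (B(G) = (-7 + G)/26 = (-7 + G)*(1/26) = -7/26 + G/26)
(195 + B(47)) + p(-43) = (195 + (-7/26 + (1/26)*47)) + 1 = (195 + (-7/26 + 47/26)) + 1 = (195 + 20/13) + 1 = 2555/13 + 1 = 2568/13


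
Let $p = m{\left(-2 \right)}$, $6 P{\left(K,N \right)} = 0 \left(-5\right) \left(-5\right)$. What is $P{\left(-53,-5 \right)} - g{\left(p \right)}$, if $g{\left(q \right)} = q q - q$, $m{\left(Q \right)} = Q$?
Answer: $-6$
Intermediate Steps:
$P{\left(K,N \right)} = 0$ ($P{\left(K,N \right)} = \frac{0 \left(-5\right) \left(-5\right)}{6} = \frac{0 \left(-5\right)}{6} = \frac{1}{6} \cdot 0 = 0$)
$p = -2$
$g{\left(q \right)} = q^{2} - q$
$P{\left(-53,-5 \right)} - g{\left(p \right)} = 0 - - 2 \left(-1 - 2\right) = 0 - \left(-2\right) \left(-3\right) = 0 - 6 = -6$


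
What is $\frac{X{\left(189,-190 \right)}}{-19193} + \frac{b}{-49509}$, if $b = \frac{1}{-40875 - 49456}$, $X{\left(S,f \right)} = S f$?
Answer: $\frac{160596611490083}{85834886214447} \approx 1.871$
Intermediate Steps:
$b = - \frac{1}{90331}$ ($b = \frac{1}{-90331} = - \frac{1}{90331} \approx -1.107 \cdot 10^{-5}$)
$\frac{X{\left(189,-190 \right)}}{-19193} + \frac{b}{-49509} = \frac{189 \left(-190\right)}{-19193} - \frac{1}{90331 \left(-49509\right)} = \left(-35910\right) \left(- \frac{1}{19193}\right) - - \frac{1}{4472197479} = \frac{35910}{19193} + \frac{1}{4472197479} = \frac{160596611490083}{85834886214447}$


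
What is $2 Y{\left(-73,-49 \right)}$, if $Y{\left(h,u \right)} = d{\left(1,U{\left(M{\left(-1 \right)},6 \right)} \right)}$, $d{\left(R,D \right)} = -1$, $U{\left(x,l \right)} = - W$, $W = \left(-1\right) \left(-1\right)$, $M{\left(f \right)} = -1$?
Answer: $-2$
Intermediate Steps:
$W = 1$
$U{\left(x,l \right)} = -1$ ($U{\left(x,l \right)} = \left(-1\right) 1 = -1$)
$Y{\left(h,u \right)} = -1$
$2 Y{\left(-73,-49 \right)} = 2 \left(-1\right) = -2$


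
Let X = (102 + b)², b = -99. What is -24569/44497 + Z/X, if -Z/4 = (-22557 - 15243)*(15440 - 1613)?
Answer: 10336368294631/44497 ≈ 2.3229e+8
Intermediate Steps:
X = 9 (X = (102 - 99)² = 3² = 9)
Z = 2090642400 (Z = -4*(-22557 - 15243)*(15440 - 1613) = -(-151200)*13827 = -4*(-522660600) = 2090642400)
-24569/44497 + Z/X = -24569/44497 + 2090642400/9 = -24569*1/44497 + 2090642400*(⅑) = -24569/44497 + 232293600 = 10336368294631/44497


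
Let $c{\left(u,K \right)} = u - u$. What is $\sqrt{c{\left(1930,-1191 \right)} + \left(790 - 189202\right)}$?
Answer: $2 i \sqrt{47103} \approx 434.06 i$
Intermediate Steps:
$c{\left(u,K \right)} = 0$
$\sqrt{c{\left(1930,-1191 \right)} + \left(790 - 189202\right)} = \sqrt{0 + \left(790 - 189202\right)} = \sqrt{0 - 188412} = \sqrt{-188412} = 2 i \sqrt{47103}$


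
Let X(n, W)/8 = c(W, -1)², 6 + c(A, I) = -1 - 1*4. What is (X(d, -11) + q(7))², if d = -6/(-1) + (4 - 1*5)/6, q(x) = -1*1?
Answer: 935089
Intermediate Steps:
q(x) = -1
d = 35/6 (d = -6*(-1) + (4 - 5)*(⅙) = 6 - 1*⅙ = 6 - ⅙ = 35/6 ≈ 5.8333)
c(A, I) = -11 (c(A, I) = -6 + (-1 - 1*4) = -6 + (-1 - 4) = -6 - 5 = -11)
X(n, W) = 968 (X(n, W) = 8*(-11)² = 8*121 = 968)
(X(d, -11) + q(7))² = (968 - 1)² = 967² = 935089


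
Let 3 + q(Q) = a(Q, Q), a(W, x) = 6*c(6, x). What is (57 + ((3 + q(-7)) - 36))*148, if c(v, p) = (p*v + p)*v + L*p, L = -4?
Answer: -233100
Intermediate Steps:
c(v, p) = -4*p + v*(p + p*v) (c(v, p) = (p*v + p)*v - 4*p = (p + p*v)*v - 4*p = v*(p + p*v) - 4*p = -4*p + v*(p + p*v))
a(W, x) = 228*x (a(W, x) = 6*(x*(-4 + 6 + 6**2)) = 6*(x*(-4 + 6 + 36)) = 6*(x*38) = 6*(38*x) = 228*x)
q(Q) = -3 + 228*Q
(57 + ((3 + q(-7)) - 36))*148 = (57 + ((3 + (-3 + 228*(-7))) - 36))*148 = (57 + ((3 + (-3 - 1596)) - 36))*148 = (57 + ((3 - 1599) - 36))*148 = (57 + (-1596 - 36))*148 = (57 - 1632)*148 = -1575*148 = -233100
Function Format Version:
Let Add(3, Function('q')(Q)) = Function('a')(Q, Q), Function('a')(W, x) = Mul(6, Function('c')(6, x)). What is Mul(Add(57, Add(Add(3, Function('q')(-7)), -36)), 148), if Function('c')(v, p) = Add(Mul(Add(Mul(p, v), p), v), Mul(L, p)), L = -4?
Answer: -233100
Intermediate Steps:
Function('c')(v, p) = Add(Mul(-4, p), Mul(v, Add(p, Mul(p, v)))) (Function('c')(v, p) = Add(Mul(Add(Mul(p, v), p), v), Mul(-4, p)) = Add(Mul(Add(p, Mul(p, v)), v), Mul(-4, p)) = Add(Mul(v, Add(p, Mul(p, v))), Mul(-4, p)) = Add(Mul(-4, p), Mul(v, Add(p, Mul(p, v)))))
Function('a')(W, x) = Mul(228, x) (Function('a')(W, x) = Mul(6, Mul(x, Add(-4, 6, Pow(6, 2)))) = Mul(6, Mul(x, Add(-4, 6, 36))) = Mul(6, Mul(x, 38)) = Mul(6, Mul(38, x)) = Mul(228, x))
Function('q')(Q) = Add(-3, Mul(228, Q))
Mul(Add(57, Add(Add(3, Function('q')(-7)), -36)), 148) = Mul(Add(57, Add(Add(3, Add(-3, Mul(228, -7))), -36)), 148) = Mul(Add(57, Add(Add(3, Add(-3, -1596)), -36)), 148) = Mul(Add(57, Add(Add(3, -1599), -36)), 148) = Mul(Add(57, Add(-1596, -36)), 148) = Mul(Add(57, -1632), 148) = Mul(-1575, 148) = -233100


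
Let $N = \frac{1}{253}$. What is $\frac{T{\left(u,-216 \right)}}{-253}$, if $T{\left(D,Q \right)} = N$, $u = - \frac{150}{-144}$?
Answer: $- \frac{1}{64009} \approx -1.5623 \cdot 10^{-5}$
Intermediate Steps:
$N = \frac{1}{253} \approx 0.0039526$
$u = \frac{25}{24}$ ($u = \left(-150\right) \left(- \frac{1}{144}\right) = \frac{25}{24} \approx 1.0417$)
$T{\left(D,Q \right)} = \frac{1}{253}$
$\frac{T{\left(u,-216 \right)}}{-253} = \frac{1}{253 \left(-253\right)} = \frac{1}{253} \left(- \frac{1}{253}\right) = - \frac{1}{64009}$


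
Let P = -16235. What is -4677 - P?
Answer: 11558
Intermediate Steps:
-4677 - P = -4677 - 1*(-16235) = -4677 + 16235 = 11558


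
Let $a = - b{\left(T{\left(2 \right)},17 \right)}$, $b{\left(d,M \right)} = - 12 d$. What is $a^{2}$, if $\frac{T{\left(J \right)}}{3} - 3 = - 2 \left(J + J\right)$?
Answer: $32400$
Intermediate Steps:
$T{\left(J \right)} = 9 - 12 J$ ($T{\left(J \right)} = 9 + 3 \left(- 2 \left(J + J\right)\right) = 9 + 3 \left(- 2 \cdot 2 J\right) = 9 + 3 \left(- 4 J\right) = 9 - 12 J$)
$a = -180$ ($a = - \left(-12\right) \left(9 - 24\right) = - \left(-12\right) \left(-15\right) = \left(-1\right) 180 = -180$)
$a^{2} = \left(-180\right)^{2} = 32400$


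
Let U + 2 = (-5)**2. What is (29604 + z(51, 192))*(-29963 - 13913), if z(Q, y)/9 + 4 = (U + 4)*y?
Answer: -3344404224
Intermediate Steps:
U = 23 (U = -2 + (-5)**2 = -2 + 25 = 23)
z(Q, y) = -36 + 243*y (z(Q, y) = -36 + 9*((23 + 4)*y) = -36 + 9*(27*y) = -36 + 243*y)
(29604 + z(51, 192))*(-29963 - 13913) = (29604 + (-36 + 243*192))*(-29963 - 13913) = (29604 + (-36 + 46656))*(-43876) = (29604 + 46620)*(-43876) = 76224*(-43876) = -3344404224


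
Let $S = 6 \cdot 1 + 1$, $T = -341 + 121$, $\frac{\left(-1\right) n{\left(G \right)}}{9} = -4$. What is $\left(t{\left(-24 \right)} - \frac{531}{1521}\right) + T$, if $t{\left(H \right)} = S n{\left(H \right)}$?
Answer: $\frac{5349}{169} \approx 31.651$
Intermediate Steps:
$n{\left(G \right)} = 36$ ($n{\left(G \right)} = \left(-9\right) \left(-4\right) = 36$)
$T = -220$
$S = 7$ ($S = 6 + 1 = 7$)
$t{\left(H \right)} = 252$ ($t{\left(H \right)} = 7 \cdot 36 = 252$)
$\left(t{\left(-24 \right)} - \frac{531}{1521}\right) + T = \left(252 - \frac{531}{1521}\right) - 220 = \left(252 - \frac{59}{169}\right) - 220 = \frac{42529}{169} - 220 = \frac{5349}{169}$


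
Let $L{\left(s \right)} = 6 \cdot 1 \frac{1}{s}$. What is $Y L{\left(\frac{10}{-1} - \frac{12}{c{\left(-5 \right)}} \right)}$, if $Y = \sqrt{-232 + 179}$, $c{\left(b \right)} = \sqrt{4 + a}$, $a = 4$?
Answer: $- \frac{30 i \sqrt{53}}{41} + \frac{9 i \sqrt{106}}{41} \approx - 3.0669 i$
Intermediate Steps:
$c{\left(b \right)} = 2 \sqrt{2}$ ($c{\left(b \right)} = \sqrt{4 + 4} = \sqrt{8} = 2 \sqrt{2}$)
$Y = i \sqrt{53}$ ($Y = \sqrt{-53} = i \sqrt{53} \approx 7.2801 i$)
$L{\left(s \right)} = \frac{6}{s}$
$Y L{\left(\frac{10}{-1} - \frac{12}{c{\left(-5 \right)}} \right)} = i \sqrt{53} \frac{6}{\frac{10}{-1} - \frac{12}{2 \sqrt{2}}} = i \sqrt{53} \frac{6}{10 \left(-1\right) - 12 \frac{\sqrt{2}}{4}} = i \sqrt{53} \frac{6}{-10 - 3 \sqrt{2}} = \frac{6 i \sqrt{53}}{-10 - 3 \sqrt{2}}$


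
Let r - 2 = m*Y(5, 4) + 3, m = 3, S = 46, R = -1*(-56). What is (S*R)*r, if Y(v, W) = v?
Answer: 51520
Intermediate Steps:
R = 56
r = 20 (r = 2 + (3*5 + 3) = 2 + (15 + 3) = 2 + 18 = 20)
(S*R)*r = (46*56)*20 = 2576*20 = 51520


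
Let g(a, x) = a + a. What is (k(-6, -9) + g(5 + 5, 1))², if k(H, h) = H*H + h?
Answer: 2209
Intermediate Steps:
k(H, h) = h + H² (k(H, h) = H² + h = h + H²)
g(a, x) = 2*a
(k(-6, -9) + g(5 + 5, 1))² = ((-9 + (-6)²) + 2*(5 + 5))² = ((-9 + 36) + 2*10)² = (27 + 20)² = 47² = 2209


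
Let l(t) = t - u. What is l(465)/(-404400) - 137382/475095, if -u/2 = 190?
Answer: -746116481/2561712240 ≈ -0.29126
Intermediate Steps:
u = -380 (u = -2*190 = -380)
l(t) = 380 + t (l(t) = t - 1*(-380) = t + 380 = 380 + t)
l(465)/(-404400) - 137382/475095 = (380 + 465)/(-404400) - 137382/475095 = 845*(-1/404400) - 137382*1/475095 = -169/80880 - 45794/158365 = -746116481/2561712240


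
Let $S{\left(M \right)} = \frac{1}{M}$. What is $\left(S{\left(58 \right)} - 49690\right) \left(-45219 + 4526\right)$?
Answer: $\frac{117277999167}{58} \approx 2.022 \cdot 10^{9}$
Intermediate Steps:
$\left(S{\left(58 \right)} - 49690\right) \left(-45219 + 4526\right) = \left(\frac{1}{58} - 49690\right) \left(-45219 + 4526\right) = \left(\frac{1}{58} - 49690\right) \left(-40693\right) = \left(- \frac{2882019}{58}\right) \left(-40693\right) = \frac{117277999167}{58}$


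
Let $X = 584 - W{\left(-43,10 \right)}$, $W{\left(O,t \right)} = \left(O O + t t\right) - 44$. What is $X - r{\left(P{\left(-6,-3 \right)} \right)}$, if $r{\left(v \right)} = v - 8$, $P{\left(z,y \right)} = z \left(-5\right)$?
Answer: $-1343$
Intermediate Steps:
$P{\left(z,y \right)} = - 5 z$
$W{\left(O,t \right)} = -44 + O^{2} + t^{2}$ ($W{\left(O,t \right)} = \left(O^{2} + t^{2}\right) - 44 = -44 + O^{2} + t^{2}$)
$r{\left(v \right)} = -8 + v$ ($r{\left(v \right)} = v - 8 = -8 + v$)
$X = -1321$ ($X = 584 - \left(-44 + \left(-43\right)^{2} + 10^{2}\right) = 584 - \left(-44 + 1849 + 100\right) = 584 - 1905 = -1321$)
$X - r{\left(P{\left(-6,-3 \right)} \right)} = -1321 - \left(-8 - -30\right) = -1321 - \left(-8 + 30\right) = -1321 - 22 = -1343$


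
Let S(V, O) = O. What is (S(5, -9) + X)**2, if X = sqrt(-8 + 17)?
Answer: 36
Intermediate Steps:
X = 3 (X = sqrt(9) = 3)
(S(5, -9) + X)**2 = (-9 + 3)**2 = (-6)**2 = 36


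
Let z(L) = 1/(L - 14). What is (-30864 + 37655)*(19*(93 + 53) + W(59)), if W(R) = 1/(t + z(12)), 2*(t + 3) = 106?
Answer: 1864998748/99 ≈ 1.8838e+7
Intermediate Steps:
t = 50 (t = -3 + (½)*106 = -3 + 53 = 50)
z(L) = 1/(-14 + L)
W(R) = 2/99 (W(R) = 1/(50 + 1/(-14 + 12)) = 1/(50 + 1/(-2)) = 1/(50 - ½) = 1/(99/2) = 2/99)
(-30864 + 37655)*(19*(93 + 53) + W(59)) = (-30864 + 37655)*(19*(93 + 53) + 2/99) = 6791*(19*146 + 2/99) = 6791*(2774 + 2/99) = 6791*(274628/99) = 1864998748/99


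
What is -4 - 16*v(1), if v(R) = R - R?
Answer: -4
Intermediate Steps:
v(R) = 0
-4 - 16*v(1) = -4 - 16*0 = -4 + 0 = -4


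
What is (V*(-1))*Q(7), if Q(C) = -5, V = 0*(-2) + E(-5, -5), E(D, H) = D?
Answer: -25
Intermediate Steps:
V = -5 (V = 0*(-2) - 5 = 0 - 5 = -5)
(V*(-1))*Q(7) = -5*(-1)*(-5) = 5*(-5) = -25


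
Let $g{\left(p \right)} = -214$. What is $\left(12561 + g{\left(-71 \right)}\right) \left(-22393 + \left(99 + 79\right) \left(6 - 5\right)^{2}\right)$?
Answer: $-274288605$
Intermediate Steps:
$\left(12561 + g{\left(-71 \right)}\right) \left(-22393 + \left(99 + 79\right) \left(6 - 5\right)^{2}\right) = \left(12561 - 214\right) \left(-22393 + \left(99 + 79\right) \left(6 - 5\right)^{2}\right) = 12347 \left(-22393 + 178 \cdot 1^{2}\right) = 12347 \left(-22393 + 178 \cdot 1\right) = 12347 \left(-22393 + 178\right) = 12347 \left(-22215\right) = -274288605$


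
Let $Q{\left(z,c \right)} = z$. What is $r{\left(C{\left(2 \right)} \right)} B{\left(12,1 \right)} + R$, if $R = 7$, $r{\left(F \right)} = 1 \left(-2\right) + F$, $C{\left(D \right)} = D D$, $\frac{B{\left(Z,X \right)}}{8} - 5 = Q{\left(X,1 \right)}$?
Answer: $103$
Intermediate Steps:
$B{\left(Z,X \right)} = 40 + 8 X$
$C{\left(D \right)} = D^{2}$
$r{\left(F \right)} = -2 + F$
$r{\left(C{\left(2 \right)} \right)} B{\left(12,1 \right)} + R = \left(-2 + 2^{2}\right) \left(40 + 8 \cdot 1\right) + 7 = \left(-2 + 4\right) \left(40 + 8\right) + 7 = 2 \cdot 48 + 7 = 96 + 7 = 103$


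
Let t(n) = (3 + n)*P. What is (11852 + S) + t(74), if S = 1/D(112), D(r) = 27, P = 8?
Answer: 336637/27 ≈ 12468.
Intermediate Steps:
S = 1/27 ≈ 0.037037
t(n) = 24 + 8*n (t(n) = (3 + n)*8 = 24 + 8*n)
(11852 + S) + t(74) = (11852 + 1/27) + (24 + 8*74) = 320005/27 + (24 + 592) = 320005/27 + 616 = 336637/27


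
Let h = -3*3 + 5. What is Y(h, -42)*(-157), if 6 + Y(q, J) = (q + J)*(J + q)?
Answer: -331270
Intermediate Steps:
h = -4 (h = -9 + 5 = -4)
Y(q, J) = -6 + (J + q)**2 (Y(q, J) = -6 + (q + J)*(J + q) = -6 + (J + q)*(J + q) = -6 + (J + q)**2)
Y(h, -42)*(-157) = (-6 + (-42 - 4)**2)*(-157) = (-6 + (-46)**2)*(-157) = (-6 + 2116)*(-157) = 2110*(-157) = -331270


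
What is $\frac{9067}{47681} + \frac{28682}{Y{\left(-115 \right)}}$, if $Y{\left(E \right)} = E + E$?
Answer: $- \frac{682750516}{5483315} \approx -124.51$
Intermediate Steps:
$Y{\left(E \right)} = 2 E$
$\frac{9067}{47681} + \frac{28682}{Y{\left(-115 \right)}} = \frac{9067}{47681} + \frac{28682}{2 \left(-115\right)} = 9067 \cdot \frac{1}{47681} + \frac{28682}{-230} = \frac{9067}{47681} + 28682 \left(- \frac{1}{230}\right) = \frac{9067}{47681} - \frac{14341}{115} = - \frac{682750516}{5483315}$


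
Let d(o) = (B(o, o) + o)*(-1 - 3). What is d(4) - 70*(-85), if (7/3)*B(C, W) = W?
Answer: 41490/7 ≈ 5927.1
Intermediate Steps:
B(C, W) = 3*W/7
d(o) = -40*o/7 (d(o) = (3*o/7 + o)*(-1 - 3) = (10*o/7)*(-4) = -40*o/7)
d(4) - 70*(-85) = -40/7*4 - 70*(-85) = -160/7 + 5950 = 41490/7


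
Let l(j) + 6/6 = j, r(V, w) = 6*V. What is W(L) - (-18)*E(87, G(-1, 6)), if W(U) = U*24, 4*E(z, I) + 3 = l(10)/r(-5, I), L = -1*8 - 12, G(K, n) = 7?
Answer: -9897/20 ≈ -494.85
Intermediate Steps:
l(j) = -1 + j
L = -20 (L = -8 - 12 = -20)
E(z, I) = -33/40 (E(z, I) = -¾ + ((-1 + 10)/((6*(-5))))/4 = -¾ + (9/(-30))/4 = -¾ + (9*(-1/30))/4 = -¾ + (¼)*(-3/10) = -¾ - 3/40 = -33/40)
W(U) = 24*U
W(L) - (-18)*E(87, G(-1, 6)) = 24*(-20) - (-18)*(-33)/40 = -480 - 1*297/20 = -480 - 297/20 = -9897/20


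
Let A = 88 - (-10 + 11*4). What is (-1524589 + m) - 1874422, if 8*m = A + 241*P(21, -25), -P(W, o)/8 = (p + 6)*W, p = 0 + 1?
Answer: -13737725/4 ≈ -3.4344e+6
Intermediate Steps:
p = 1
A = 54 (A = 88 - (-10 + 44) = 88 - 1*34 = 88 - 34 = 54)
P(W, o) = -56*W (P(W, o) = -8*(1 + 6)*W = -56*W)
m = -141681/4 (m = (54 + 241*(-56*21))/8 = (54 + 241*(-1176))/8 = (54 - 283416)/8 = (⅛)*(-283362) = -141681/4 ≈ -35420.)
(-1524589 + m) - 1874422 = (-1524589 - 141681/4) - 1874422 = -6240037/4 - 1874422 = -13737725/4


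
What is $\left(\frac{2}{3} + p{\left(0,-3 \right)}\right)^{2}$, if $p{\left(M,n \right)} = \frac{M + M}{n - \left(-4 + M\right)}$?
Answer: $\frac{4}{9} \approx 0.44444$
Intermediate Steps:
$p{\left(M,n \right)} = \frac{2 M}{4 + n - M}$
$\left(\frac{2}{3} + p{\left(0,-3 \right)}\right)^{2} = \left(\frac{2}{3} + 2 \cdot 0 \frac{1}{4 - 3 - 0}\right)^{2} = \left(2 \cdot \frac{1}{3} + 2 \cdot 0 \frac{1}{4 - 3 + 0}\right)^{2} = \left(\frac{2}{3} + 2 \cdot 0 \cdot 1^{-1}\right)^{2} = \left(\frac{2}{3} + 2 \cdot 0 \cdot 1\right)^{2} = \left(\frac{2}{3} + 0\right)^{2} = \left(\frac{2}{3}\right)^{2} = \frac{4}{9}$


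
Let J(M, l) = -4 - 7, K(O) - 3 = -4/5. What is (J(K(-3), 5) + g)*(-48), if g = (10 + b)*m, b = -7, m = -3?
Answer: 960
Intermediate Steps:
K(O) = 11/5 (K(O) = 3 - 4/5 = 3 - 4*⅕ = 3 - ⅘ = 11/5)
J(M, l) = -11
g = -9 (g = (10 - 7)*(-3) = 3*(-3) = -9)
(J(K(-3), 5) + g)*(-48) = (-11 - 9)*(-48) = -20*(-48) = 960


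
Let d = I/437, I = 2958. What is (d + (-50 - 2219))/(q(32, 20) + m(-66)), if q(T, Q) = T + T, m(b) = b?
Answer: 988595/874 ≈ 1131.1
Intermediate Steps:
d = 2958/437 ≈ 6.7689
q(T, Q) = 2*T
(d + (-50 - 2219))/(q(32, 20) + m(-66)) = (2958/437 + (-50 - 2219))/(2*32 - 66) = (2958/437 - 2269)/(64 - 66) = -988595/437/(-2) = -988595/437*(-½) = 988595/874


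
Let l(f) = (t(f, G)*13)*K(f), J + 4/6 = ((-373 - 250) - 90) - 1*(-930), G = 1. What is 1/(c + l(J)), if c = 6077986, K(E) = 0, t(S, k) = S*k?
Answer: 1/6077986 ≈ 1.6453e-7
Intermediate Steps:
J = 649/3 (J = -⅔ + (((-373 - 250) - 90) - 1*(-930)) = -⅔ + ((-623 - 90) + 930) = -⅔ + (-713 + 930) = -⅔ + 217 = 649/3 ≈ 216.33)
l(f) = 0 (l(f) = ((f*1)*13)*0 = (f*13)*0 = (13*f)*0 = 0)
1/(c + l(J)) = 1/(6077986 + 0) = 1/6077986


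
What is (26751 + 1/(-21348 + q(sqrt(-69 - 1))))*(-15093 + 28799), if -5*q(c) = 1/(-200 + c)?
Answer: 167388048761598668517206/456534601236001 - 68530*I*sqrt(70)/456534601236001 ≈ 3.6665e+8 - 1.2559e-9*I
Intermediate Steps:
q(c) = -1/(5*(-200 + c))
(26751 + 1/(-21348 + q(sqrt(-69 - 1))))*(-15093 + 28799) = (26751 + 1/(-21348 - 1/(-1000 + 5*sqrt(-69 - 1))))*(-15093 + 28799) = (26751 + 1/(-21348 - 1/(-1000 + 5*sqrt(-70))))*13706 = (26751 + 1/(-21348 - 1/(-1000 + 5*(I*sqrt(70)))))*13706 = (26751 + 1/(-21348 - 1/(-1000 + 5*I*sqrt(70))))*13706 = 366649206 + 13706/(-21348 - 1/(-1000 + 5*I*sqrt(70)))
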